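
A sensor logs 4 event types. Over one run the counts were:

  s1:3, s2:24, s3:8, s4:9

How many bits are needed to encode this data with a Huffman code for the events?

Merge the two smallest weights repeatedly:
merge s1(3) and s3(8): 11
merge s4(9) and 11: 20
merge 20 and s2(24): 44
Total encoded bits = sum of merged weights = 11 + 20 + 44 = 75.

75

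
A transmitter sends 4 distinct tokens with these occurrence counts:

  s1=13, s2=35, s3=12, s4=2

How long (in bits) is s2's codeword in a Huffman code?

1

Repeatedly merge the two smallest:
combine s4(2), s3(12) → 14
combine s1(13), 14 → 27
combine 27, s2(35) → 62
s2 is merged only at the final step, so code length = 1.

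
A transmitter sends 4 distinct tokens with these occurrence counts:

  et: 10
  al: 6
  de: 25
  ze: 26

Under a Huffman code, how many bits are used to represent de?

Huffman merges, smallest pair first:
combine al(6), et(10) → 16
combine 16, de(25) → 41
combine ze(26), 41 → 67
The subtree containing de is merged 2 times, so code length = 2.

2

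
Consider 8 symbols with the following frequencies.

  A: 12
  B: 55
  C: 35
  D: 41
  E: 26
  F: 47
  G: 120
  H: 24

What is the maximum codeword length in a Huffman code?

4

Merge the two lowest-weight nodes at each step:
combine A(12), H(24) → 36
combine E(26), C(35) → 61
combine 36, D(41) → 77
combine F(47), B(55) → 102
combine 61, 77 → 138
combine 102, G(120) → 222
combine 138, 222 → 360
Maximum depth reached is 4.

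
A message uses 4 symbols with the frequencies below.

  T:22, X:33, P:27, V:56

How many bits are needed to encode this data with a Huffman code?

269

Greedily combine the two least-frequent nodes:
combine T(22), P(27) → 49
combine X(33), 49 → 82
combine V(56), 82 → 138
Each symbol's bit-cost is frequency × depth; summing gives 269 bits (equivalently 49 + 82 + 138).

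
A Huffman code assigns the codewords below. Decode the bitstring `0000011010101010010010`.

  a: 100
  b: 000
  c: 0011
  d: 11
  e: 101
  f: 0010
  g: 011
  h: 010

Read left to right; each codeword is recognised as soon as it completes (prefix code):
  000→b | 0011→c | 010→h | 101→e | 010→h | 010→h | 010→h
Decoded message: bchehhh

bchehhh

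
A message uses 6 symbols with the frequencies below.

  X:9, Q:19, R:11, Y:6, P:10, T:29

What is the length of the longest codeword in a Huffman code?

Merge the two lowest-weight nodes at each step:
merge Y(6) and X(9): 15
merge P(10) and R(11): 21
merge 15 and Q(19): 34
merge 21 and T(29): 50
merge 34 and 50: 84
The first pair merged (Y, X) ends up deepest, at depth 3.

3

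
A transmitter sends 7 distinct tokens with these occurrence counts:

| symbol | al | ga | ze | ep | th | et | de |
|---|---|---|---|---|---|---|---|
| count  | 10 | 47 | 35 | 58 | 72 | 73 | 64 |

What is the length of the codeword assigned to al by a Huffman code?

4

Build the tree from the bottom:
al(10) + ze(35) → 45
45 + ga(47) → 92
ep(58) + de(64) → 122
th(72) + et(73) → 145
92 + 122 → 214
145 + 214 → 359
al's leaf is at depth 4, giving a 4-bit codeword.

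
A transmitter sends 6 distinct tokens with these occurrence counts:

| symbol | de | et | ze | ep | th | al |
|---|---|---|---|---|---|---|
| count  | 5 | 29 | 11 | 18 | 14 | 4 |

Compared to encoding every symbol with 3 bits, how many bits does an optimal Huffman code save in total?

52

Fixed-length: 3 bits × 81 symbols = 243 bits.
Huffman merges:
combine al(4), de(5) → 9
combine 9, ze(11) → 20
combine th(14), ep(18) → 32
combine 20, et(29) → 49
combine 32, 49 → 81
Huffman total = 9 + 20 + 32 + 49 + 81 = 191 bits.
Saving = 243 − 191 = 52 bits.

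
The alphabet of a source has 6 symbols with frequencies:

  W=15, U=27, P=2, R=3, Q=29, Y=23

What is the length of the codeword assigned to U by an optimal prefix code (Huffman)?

Build the tree from the bottom:
P(2) + R(3) → 5
5 + W(15) → 20
20 + Y(23) → 43
U(27) + Q(29) → 56
43 + 56 → 99
The subtree containing U is merged 2 times, so code length = 2.

2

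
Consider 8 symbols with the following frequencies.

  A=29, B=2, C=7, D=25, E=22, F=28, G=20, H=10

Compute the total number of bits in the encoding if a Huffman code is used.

Merge the two smallest weights repeatedly:
B(2) + C(7) → 9
9 + H(10) → 19
19 + G(20) → 39
E(22) + D(25) → 47
F(28) + A(29) → 57
39 + 47 → 86
57 + 86 → 143
The encoded length is the sum of every internal node's weight: 9 + 19 + 39 + 47 + 57 + 86 + 143 = 400 bits.

400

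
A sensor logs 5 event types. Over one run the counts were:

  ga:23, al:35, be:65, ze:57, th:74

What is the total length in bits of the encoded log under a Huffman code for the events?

566

Greedily combine the two least-frequent nodes:
ga(23) + al(35) → 58
ze(57) + 58 → 115
be(65) + th(74) → 139
115 + 139 → 254
Each symbol's bit-cost is frequency × depth; summing gives 566 bits (equivalently 58 + 115 + 139 + 254).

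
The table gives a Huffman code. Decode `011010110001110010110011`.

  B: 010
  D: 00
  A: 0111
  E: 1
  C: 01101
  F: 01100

CFADEFEE

Read left to right; each codeword is recognised as soon as it completes (prefix code):
  01101→C | 01100→F | 0111→A | 00→D | 1→E | 01100→F | 1→E | 1→E
Decoded message: CFADEFEE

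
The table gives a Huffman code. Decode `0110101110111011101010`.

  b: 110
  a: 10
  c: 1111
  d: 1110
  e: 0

ebadddaa

Read left to right; each codeword is recognised as soon as it completes (prefix code):
  0→e | 110→b | 10→a | 1110→d | 1110→d | 1110→d | 10→a | 10→a
Decoded message: ebadddaa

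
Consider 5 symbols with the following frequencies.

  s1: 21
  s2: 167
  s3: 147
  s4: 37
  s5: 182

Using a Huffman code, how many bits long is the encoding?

Merge the two smallest weights repeatedly:
s1(21) + s4(37) → 58
58 + s3(147) → 205
s2(167) + s5(182) → 349
205 + 349 → 554
Each symbol's bit-cost is frequency × depth; summing gives 1166 bits (equivalently 58 + 205 + 349 + 554).

1166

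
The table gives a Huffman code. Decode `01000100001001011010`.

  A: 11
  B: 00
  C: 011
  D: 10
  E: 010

EBDBEEAE

Read left to right; each codeword is recognised as soon as it completes (prefix code):
  010→E | 00→B | 10→D | 00→B | 010→E | 010→E | 11→A | 010→E
Decoded message: EBDBEEAE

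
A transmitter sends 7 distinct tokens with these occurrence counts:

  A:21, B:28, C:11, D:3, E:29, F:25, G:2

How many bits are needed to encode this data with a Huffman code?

Build the Huffman tree bottom-up:
merge G(2) and D(3): 5
merge 5 and C(11): 16
merge 16 and A(21): 37
merge F(25) and B(28): 53
merge E(29) and 37: 66
merge 53 and 66: 119
Total encoded bits = sum of merged weights = 5 + 16 + 37 + 53 + 66 + 119 = 296.

296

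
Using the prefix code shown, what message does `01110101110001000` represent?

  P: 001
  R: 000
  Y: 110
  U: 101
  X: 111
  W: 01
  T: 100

WYUYPR

Read left to right; each codeword is recognised as soon as it completes (prefix code):
  01→W | 110→Y | 101→U | 110→Y | 001→P | 000→R
Decoded message: WYUYPR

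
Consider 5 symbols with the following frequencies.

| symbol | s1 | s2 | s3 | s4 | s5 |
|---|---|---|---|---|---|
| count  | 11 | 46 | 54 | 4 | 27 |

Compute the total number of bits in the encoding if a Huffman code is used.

287

Merge the two smallest weights repeatedly:
combine s4(4), s1(11) → 15
combine 15, s5(27) → 42
combine 42, s2(46) → 88
combine s3(54), 88 → 142
The encoded length is the sum of every internal node's weight: 15 + 42 + 88 + 142 = 287 bits.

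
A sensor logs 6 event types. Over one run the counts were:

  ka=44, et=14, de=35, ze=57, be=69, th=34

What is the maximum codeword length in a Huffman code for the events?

3

Merge the two lowest-weight nodes at each step:
combine et(14), th(34) → 48
combine de(35), ka(44) → 79
combine 48, ze(57) → 105
combine be(69), 79 → 148
combine 105, 148 → 253
The first pair merged (et, th) ends up deepest, at depth 3.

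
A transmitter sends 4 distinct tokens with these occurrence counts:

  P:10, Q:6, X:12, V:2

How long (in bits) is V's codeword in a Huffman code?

Huffman merges, smallest pair first:
V(2) + Q(6) → 8
8 + P(10) → 18
X(12) + 18 → 30
V sits 3 levels below the root, so its codeword is 3 bits.

3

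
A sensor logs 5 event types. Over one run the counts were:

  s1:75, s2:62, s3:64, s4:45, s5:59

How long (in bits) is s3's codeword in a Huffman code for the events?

2

Repeatedly merge the two smallest:
merge s4(45) and s5(59): 104
merge s2(62) and s3(64): 126
merge s1(75) and 104: 179
merge 126 and 179: 305
s3's leaf is at depth 2, giving a 2-bit codeword.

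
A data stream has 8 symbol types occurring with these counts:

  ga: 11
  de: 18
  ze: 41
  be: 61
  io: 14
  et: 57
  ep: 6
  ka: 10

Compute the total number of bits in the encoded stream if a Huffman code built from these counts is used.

Build the Huffman tree bottom-up:
merge ep(6) and ka(10): 16
merge ga(11) and io(14): 25
merge 16 and de(18): 34
merge 25 and 34: 59
merge ze(41) and et(57): 98
merge 59 and be(61): 120
merge 98 and 120: 218
Each symbol's bit-cost is frequency × depth; summing gives 570 bits (equivalently 16 + 25 + 34 + 59 + 98 + 120 + 218).

570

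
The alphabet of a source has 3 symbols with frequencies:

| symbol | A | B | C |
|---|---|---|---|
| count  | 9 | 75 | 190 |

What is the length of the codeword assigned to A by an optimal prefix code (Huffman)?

Build the tree from the bottom:
merge A(9) and B(75): 84
merge 84 and C(190): 274
A's leaf is at depth 2, giving a 2-bit codeword.

2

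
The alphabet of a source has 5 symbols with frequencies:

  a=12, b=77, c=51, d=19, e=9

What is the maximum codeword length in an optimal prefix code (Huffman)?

4

Merge the two lowest-weight nodes at each step:
e(9) + a(12) → 21
d(19) + 21 → 40
40 + c(51) → 91
b(77) + 91 → 168
Maximum depth reached is 4.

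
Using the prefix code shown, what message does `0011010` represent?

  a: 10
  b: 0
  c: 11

bbcba

Read left to right; each codeword is recognised as soon as it completes (prefix code):
  0→b | 0→b | 11→c | 0→b | 10→a
Decoded message: bbcba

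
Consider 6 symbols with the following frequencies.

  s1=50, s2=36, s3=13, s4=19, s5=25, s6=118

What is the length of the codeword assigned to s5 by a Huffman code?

3

Repeatedly merge the two smallest:
s3(13) + s4(19) → 32
s5(25) + 32 → 57
s2(36) + s1(50) → 86
57 + 86 → 143
s6(118) + 143 → 261
s5's leaf is at depth 3, giving a 3-bit codeword.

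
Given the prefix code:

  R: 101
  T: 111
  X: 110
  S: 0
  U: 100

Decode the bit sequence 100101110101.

Read left to right; each codeword is recognised as soon as it completes (prefix code):
  100→U | 101→R | 110→X | 101→R
Decoded message: URXR

URXR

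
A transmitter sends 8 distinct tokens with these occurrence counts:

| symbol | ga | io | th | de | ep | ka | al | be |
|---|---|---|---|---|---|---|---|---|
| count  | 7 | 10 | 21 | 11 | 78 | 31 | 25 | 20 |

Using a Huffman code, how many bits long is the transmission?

539

Merge the two smallest weights repeatedly:
combine ga(7), io(10) → 17
combine de(11), 17 → 28
combine be(20), th(21) → 41
combine al(25), 28 → 53
combine ka(31), 41 → 72
combine 53, 72 → 125
combine ep(78), 125 → 203
Each symbol's bit-cost is frequency × depth; summing gives 539 bits (equivalently 17 + 28 + 41 + 53 + 72 + 125 + 203).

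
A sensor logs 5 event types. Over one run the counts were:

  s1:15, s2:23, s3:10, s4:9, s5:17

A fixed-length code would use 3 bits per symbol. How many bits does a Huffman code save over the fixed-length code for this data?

Fixed-length: 3 bits × 74 symbols = 222 bits.
Huffman merges:
combine s4(9), s3(10) → 19
combine s1(15), s5(17) → 32
combine 19, s2(23) → 42
combine 32, 42 → 74
Huffman total = 19 + 32 + 42 + 74 = 167 bits.
Saving = 222 − 167 = 55 bits.

55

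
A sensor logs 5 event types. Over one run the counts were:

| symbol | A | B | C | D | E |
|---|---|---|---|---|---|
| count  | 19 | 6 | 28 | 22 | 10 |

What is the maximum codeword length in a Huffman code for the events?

3

Merge the two lowest-weight nodes at each step:
merge B(6) and E(10): 16
merge 16 and A(19): 35
merge D(22) and C(28): 50
merge 35 and 50: 85
The rarest symbols sit at the bottom; the longest codeword is 3 bits.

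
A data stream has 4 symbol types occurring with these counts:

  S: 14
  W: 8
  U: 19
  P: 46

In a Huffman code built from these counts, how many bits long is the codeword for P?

Repeatedly merge the two smallest:
W(8) + S(14) → 22
U(19) + 22 → 41
41 + P(46) → 87
P sits one level below the root: a 1-bit codeword.

1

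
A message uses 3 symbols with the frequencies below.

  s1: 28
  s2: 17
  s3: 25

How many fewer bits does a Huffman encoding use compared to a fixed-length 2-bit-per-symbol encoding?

28

Fixed-length: 2 bits × 70 symbols = 140 bits.
Huffman merges:
merge s2(17) and s3(25): 42
merge s1(28) and 42: 70
Huffman total = 42 + 70 = 112 bits.
Saving = 140 − 112 = 28 bits.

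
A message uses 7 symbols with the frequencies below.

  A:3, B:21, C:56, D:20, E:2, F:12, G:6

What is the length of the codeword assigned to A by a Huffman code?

5

Huffman merges, smallest pair first:
combine E(2), A(3) → 5
combine 5, G(6) → 11
combine 11, F(12) → 23
combine D(20), B(21) → 41
combine 23, 41 → 64
combine C(56), 64 → 120
A sits 5 levels below the root, so its codeword is 5 bits.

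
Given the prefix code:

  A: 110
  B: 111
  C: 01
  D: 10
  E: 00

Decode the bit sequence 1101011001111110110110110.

Read left to right; each codeword is recognised as soon as it completes (prefix code):
  110→A | 10→D | 110→A | 01→C | 111→B | 110→A | 110→A | 110→A | 110→A
Decoded message: ADACBAAAA

ADACBAAAA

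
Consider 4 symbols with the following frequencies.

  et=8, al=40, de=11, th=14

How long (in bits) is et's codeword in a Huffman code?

3

Huffman merges, smallest pair first:
merge et(8) and de(11): 19
merge th(14) and 19: 33
merge 33 and al(40): 73
The subtree containing et is merged 3 times, so code length = 3.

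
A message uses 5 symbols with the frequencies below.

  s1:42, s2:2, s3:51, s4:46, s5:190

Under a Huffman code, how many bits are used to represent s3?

2

Huffman merges, smallest pair first:
merge s2(2) and s1(42): 44
merge 44 and s4(46): 90
merge s3(51) and 90: 141
merge 141 and s5(190): 331
s3's leaf is at depth 2, giving a 2-bit codeword.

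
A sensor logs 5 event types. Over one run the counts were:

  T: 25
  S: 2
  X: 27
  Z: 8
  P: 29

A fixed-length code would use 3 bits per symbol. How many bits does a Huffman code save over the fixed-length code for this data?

81

Fixed-length: 3 bits × 91 symbols = 273 bits.
Huffman merges:
combine S(2), Z(8) → 10
combine 10, T(25) → 35
combine X(27), P(29) → 56
combine 35, 56 → 91
Huffman total = 10 + 35 + 56 + 91 = 192 bits.
Saving = 273 − 192 = 81 bits.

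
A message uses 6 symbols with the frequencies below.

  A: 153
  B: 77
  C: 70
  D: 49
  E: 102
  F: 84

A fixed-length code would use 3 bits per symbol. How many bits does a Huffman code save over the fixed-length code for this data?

255

Fixed-length: 3 bits × 535 symbols = 1605 bits.
Huffman merges:
combine D(49), C(70) → 119
combine B(77), F(84) → 161
combine E(102), 119 → 221
combine A(153), 161 → 314
combine 221, 314 → 535
Huffman total = 119 + 161 + 221 + 314 + 535 = 1350 bits.
Saving = 1605 − 1350 = 255 bits.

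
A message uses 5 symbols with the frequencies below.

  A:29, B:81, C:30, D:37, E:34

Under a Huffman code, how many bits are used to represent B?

1

Huffman merges, smallest pair first:
merge A(29) and C(30): 59
merge E(34) and D(37): 71
merge 59 and 71: 130
merge B(81) and 130: 211
B is a child of the root — depth 1, so its codeword is a single bit.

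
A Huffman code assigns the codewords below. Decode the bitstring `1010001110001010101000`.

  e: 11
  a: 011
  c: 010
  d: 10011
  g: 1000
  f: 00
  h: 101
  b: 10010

Read left to right; each codeword is recognised as soon as it completes (prefix code):
  101→h | 00→f | 011→a | 1000→g | 101→h | 010→c | 1000→g
Decoded message: hfaghcg

hfaghcg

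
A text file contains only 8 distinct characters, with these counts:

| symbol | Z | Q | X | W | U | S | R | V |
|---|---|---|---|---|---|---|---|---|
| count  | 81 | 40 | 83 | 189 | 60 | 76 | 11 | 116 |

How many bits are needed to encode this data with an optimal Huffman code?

1825

Greedily combine the two least-frequent nodes:
R(11) + Q(40) → 51
51 + U(60) → 111
S(76) + Z(81) → 157
X(83) + 111 → 194
V(116) + 157 → 273
W(189) + 194 → 383
273 + 383 → 656
Total encoded bits = sum of merged weights = 51 + 111 + 157 + 194 + 273 + 383 + 656 = 1825.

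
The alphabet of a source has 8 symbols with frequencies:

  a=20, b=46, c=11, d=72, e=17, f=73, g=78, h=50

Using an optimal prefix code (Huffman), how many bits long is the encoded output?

Merge the two smallest weights repeatedly:
merge c(11) and e(17): 28
merge a(20) and 28: 48
merge b(46) and 48: 94
merge h(50) and d(72): 122
merge f(73) and g(78): 151
merge 94 and 122: 216
merge 151 and 216: 367
Each symbol's bit-cost is frequency × depth; summing gives 1026 bits (equivalently 28 + 48 + 94 + 122 + 151 + 216 + 367).

1026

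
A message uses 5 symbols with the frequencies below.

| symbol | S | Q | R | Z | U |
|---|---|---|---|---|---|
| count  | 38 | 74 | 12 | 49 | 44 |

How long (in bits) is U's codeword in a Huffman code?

Repeatedly merge the two smallest:
combine R(12), S(38) → 50
combine U(44), Z(49) → 93
combine 50, Q(74) → 124
combine 93, 124 → 217
The subtree containing U is merged 2 times, so code length = 2.

2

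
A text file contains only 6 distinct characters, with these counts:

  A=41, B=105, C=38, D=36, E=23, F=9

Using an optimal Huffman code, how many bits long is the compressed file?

578

Build the Huffman tree bottom-up:
merge F(9) and E(23): 32
merge 32 and D(36): 68
merge C(38) and A(41): 79
merge 68 and 79: 147
merge B(105) and 147: 252
The encoded length is the sum of every internal node's weight: 32 + 68 + 79 + 147 + 252 = 578 bits.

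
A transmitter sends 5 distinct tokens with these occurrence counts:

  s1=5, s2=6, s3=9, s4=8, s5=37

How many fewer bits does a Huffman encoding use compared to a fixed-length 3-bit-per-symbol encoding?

Fixed-length: 3 bits × 65 symbols = 195 bits.
Huffman merges:
s1(5) + s2(6) → 11
s4(8) + s3(9) → 17
11 + 17 → 28
28 + s5(37) → 65
Huffman total = 11 + 17 + 28 + 65 = 121 bits.
Saving = 195 − 121 = 74 bits.

74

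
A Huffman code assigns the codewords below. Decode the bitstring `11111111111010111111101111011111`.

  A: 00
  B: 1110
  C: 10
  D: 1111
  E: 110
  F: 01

DDBCDBDFD

Read left to right; each codeword is recognised as soon as it completes (prefix code):
  1111→D | 1111→D | 1110→B | 10→C | 1111→D | 1110→B | 1111→D | 01→F | 1111→D
Decoded message: DDBCDBDFD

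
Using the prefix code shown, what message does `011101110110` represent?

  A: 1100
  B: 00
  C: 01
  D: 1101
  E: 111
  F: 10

CDDF

Read left to right; each codeword is recognised as soon as it completes (prefix code):
  01→C | 1101→D | 1101→D | 10→F
Decoded message: CDDF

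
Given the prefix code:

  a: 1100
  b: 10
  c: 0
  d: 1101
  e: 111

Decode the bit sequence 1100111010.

Read left to right; each codeword is recognised as soon as it completes (prefix code):
  1100→a | 111→e | 0→c | 10→b
Decoded message: aecb

aecb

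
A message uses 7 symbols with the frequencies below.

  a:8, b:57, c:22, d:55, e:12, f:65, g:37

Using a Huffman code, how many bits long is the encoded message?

653

Merge the two smallest weights repeatedly:
combine a(8), e(12) → 20
combine 20, c(22) → 42
combine g(37), 42 → 79
combine d(55), b(57) → 112
combine f(65), 79 → 144
combine 112, 144 → 256
Each symbol's bit-cost is frequency × depth; summing gives 653 bits (equivalently 20 + 42 + 79 + 112 + 144 + 256).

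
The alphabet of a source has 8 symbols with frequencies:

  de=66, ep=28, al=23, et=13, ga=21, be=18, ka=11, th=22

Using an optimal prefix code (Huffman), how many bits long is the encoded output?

Build the Huffman tree bottom-up:
combine ka(11), et(13) → 24
combine be(18), ga(21) → 39
combine th(22), al(23) → 45
combine 24, ep(28) → 52
combine 39, 45 → 84
combine 52, de(66) → 118
combine 84, 118 → 202
Total encoded bits = sum of merged weights = 24 + 39 + 45 + 52 + 84 + 118 + 202 = 564.

564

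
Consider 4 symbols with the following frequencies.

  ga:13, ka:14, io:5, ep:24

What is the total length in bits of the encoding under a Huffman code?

106

Build the Huffman tree bottom-up:
io(5) + ga(13) → 18
ka(14) + 18 → 32
ep(24) + 32 → 56
Each symbol's bit-cost is frequency × depth; summing gives 106 bits (equivalently 18 + 32 + 56).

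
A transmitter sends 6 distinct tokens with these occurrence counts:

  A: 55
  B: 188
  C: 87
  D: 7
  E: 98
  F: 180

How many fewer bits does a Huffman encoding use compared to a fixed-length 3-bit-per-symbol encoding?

404

Fixed-length: 3 bits × 615 symbols = 1845 bits.
Huffman merges:
merge D(7) and A(55): 62
merge 62 and C(87): 149
merge E(98) and 149: 247
merge F(180) and B(188): 368
merge 247 and 368: 615
Huffman total = 62 + 149 + 247 + 368 + 615 = 1441 bits.
Saving = 1845 − 1441 = 404 bits.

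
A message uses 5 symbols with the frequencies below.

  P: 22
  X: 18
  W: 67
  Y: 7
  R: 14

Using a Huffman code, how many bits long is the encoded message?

249

Merge the two smallest weights repeatedly:
merge Y(7) and R(14): 21
merge X(18) and 21: 39
merge P(22) and 39: 61
merge 61 and W(67): 128
Each symbol's bit-cost is frequency × depth; summing gives 249 bits (equivalently 21 + 39 + 61 + 128).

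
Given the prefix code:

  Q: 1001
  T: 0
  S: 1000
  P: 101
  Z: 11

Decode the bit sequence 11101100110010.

ZPQQT

Read left to right; each codeword is recognised as soon as it completes (prefix code):
  11→Z | 101→P | 1001→Q | 1001→Q | 0→T
Decoded message: ZPQQT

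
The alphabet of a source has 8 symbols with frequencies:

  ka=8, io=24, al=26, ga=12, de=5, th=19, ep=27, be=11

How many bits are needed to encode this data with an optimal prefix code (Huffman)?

379

Merge the two smallest weights repeatedly:
de(5) + ka(8) → 13
be(11) + ga(12) → 23
13 + th(19) → 32
23 + io(24) → 47
al(26) + ep(27) → 53
32 + 47 → 79
53 + 79 → 132
Total encoded bits = sum of merged weights = 13 + 23 + 32 + 47 + 53 + 79 + 132 = 379.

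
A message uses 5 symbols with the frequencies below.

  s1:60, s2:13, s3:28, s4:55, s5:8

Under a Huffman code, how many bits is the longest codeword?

Merge the two lowest-weight nodes at each step:
merge s5(8) and s2(13): 21
merge 21 and s3(28): 49
merge 49 and s4(55): 104
merge s1(60) and 104: 164
Maximum depth reached is 4.

4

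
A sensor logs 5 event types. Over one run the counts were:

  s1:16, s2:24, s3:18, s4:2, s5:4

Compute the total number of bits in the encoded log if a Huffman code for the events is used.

Build the Huffman tree bottom-up:
merge s4(2) and s5(4): 6
merge 6 and s1(16): 22
merge s3(18) and 22: 40
merge s2(24) and 40: 64
Total encoded bits = sum of merged weights = 6 + 22 + 40 + 64 = 132.

132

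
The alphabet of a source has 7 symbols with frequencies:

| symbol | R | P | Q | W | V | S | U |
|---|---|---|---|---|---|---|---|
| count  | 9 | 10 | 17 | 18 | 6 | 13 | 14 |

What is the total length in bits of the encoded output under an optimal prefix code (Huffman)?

Build the Huffman tree bottom-up:
combine V(6), R(9) → 15
combine P(10), S(13) → 23
combine U(14), 15 → 29
combine Q(17), W(18) → 35
combine 23, 29 → 52
combine 35, 52 → 87
Total encoded bits = sum of merged weights = 15 + 23 + 29 + 35 + 52 + 87 = 241.

241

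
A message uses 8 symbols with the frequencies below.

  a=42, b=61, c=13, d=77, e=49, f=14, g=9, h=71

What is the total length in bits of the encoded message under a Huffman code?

Build the Huffman tree bottom-up:
merge g(9) and c(13): 22
merge f(14) and 22: 36
merge 36 and a(42): 78
merge e(49) and b(61): 110
merge h(71) and d(77): 148
merge 78 and 110: 188
merge 148 and 188: 336
The encoded length is the sum of every internal node's weight: 22 + 36 + 78 + 110 + 148 + 188 + 336 = 918 bits.

918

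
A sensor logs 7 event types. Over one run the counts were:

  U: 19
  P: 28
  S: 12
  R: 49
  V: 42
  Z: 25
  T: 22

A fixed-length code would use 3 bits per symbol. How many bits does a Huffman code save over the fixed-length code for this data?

Fixed-length: 3 bits × 197 symbols = 591 bits.
Huffman merges:
combine S(12), U(19) → 31
combine T(22), Z(25) → 47
combine P(28), 31 → 59
combine V(42), 47 → 89
combine R(49), 59 → 108
combine 89, 108 → 197
Huffman total = 31 + 47 + 59 + 89 + 108 + 197 = 531 bits.
Saving = 591 − 531 = 60 bits.

60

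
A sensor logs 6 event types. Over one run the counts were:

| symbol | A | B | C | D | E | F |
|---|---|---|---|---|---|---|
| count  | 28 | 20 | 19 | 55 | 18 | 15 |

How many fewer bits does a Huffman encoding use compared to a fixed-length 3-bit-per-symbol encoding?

Fixed-length: 3 bits × 155 symbols = 465 bits.
Huffman merges:
combine F(15), E(18) → 33
combine C(19), B(20) → 39
combine A(28), 33 → 61
combine 39, D(55) → 94
combine 61, 94 → 155
Huffman total = 33 + 39 + 61 + 94 + 155 = 382 bits.
Saving = 465 − 382 = 83 bits.

83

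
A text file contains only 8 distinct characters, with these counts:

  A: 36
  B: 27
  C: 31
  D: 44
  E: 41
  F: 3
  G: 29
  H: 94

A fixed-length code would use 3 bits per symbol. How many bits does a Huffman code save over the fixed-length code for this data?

Fixed-length: 3 bits × 305 symbols = 915 bits.
Huffman merges:
merge F(3) and B(27): 30
merge G(29) and 30: 59
merge C(31) and A(36): 67
merge E(41) and D(44): 85
merge 59 and 67: 126
merge 85 and H(94): 179
merge 126 and 179: 305
Huffman total = 30 + 59 + 67 + 85 + 126 + 179 + 305 = 851 bits.
Saving = 915 − 851 = 64 bits.

64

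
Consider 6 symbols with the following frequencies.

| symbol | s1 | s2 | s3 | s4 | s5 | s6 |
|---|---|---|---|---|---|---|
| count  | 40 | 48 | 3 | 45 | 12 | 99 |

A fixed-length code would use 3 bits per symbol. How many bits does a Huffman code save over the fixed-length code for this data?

183

Fixed-length: 3 bits × 247 symbols = 741 bits.
Huffman merges:
s3(3) + s5(12) → 15
15 + s1(40) → 55
s4(45) + s2(48) → 93
55 + 93 → 148
s6(99) + 148 → 247
Huffman total = 15 + 55 + 93 + 148 + 247 = 558 bits.
Saving = 741 − 558 = 183 bits.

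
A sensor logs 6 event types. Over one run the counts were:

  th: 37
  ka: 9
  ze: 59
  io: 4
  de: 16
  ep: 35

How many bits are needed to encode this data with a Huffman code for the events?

Merge the two smallest weights repeatedly:
io(4) + ka(9) → 13
13 + de(16) → 29
29 + ep(35) → 64
th(37) + ze(59) → 96
64 + 96 → 160
Each symbol's bit-cost is frequency × depth; summing gives 362 bits (equivalently 13 + 29 + 64 + 96 + 160).

362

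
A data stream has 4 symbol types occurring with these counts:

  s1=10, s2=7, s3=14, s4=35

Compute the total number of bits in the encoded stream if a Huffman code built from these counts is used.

Build the Huffman tree bottom-up:
merge s2(7) and s1(10): 17
merge s3(14) and 17: 31
merge 31 and s4(35): 66
Total encoded bits = sum of merged weights = 17 + 31 + 66 = 114.

114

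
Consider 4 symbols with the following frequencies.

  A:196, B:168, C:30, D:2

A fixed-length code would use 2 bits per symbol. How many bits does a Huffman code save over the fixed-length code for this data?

164

Fixed-length: 2 bits × 396 symbols = 792 bits.
Huffman merges:
merge D(2) and C(30): 32
merge 32 and B(168): 200
merge A(196) and 200: 396
Huffman total = 32 + 200 + 396 = 628 bits.
Saving = 792 − 628 = 164 bits.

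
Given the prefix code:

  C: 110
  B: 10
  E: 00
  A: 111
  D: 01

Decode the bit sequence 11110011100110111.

Read left to right; each codeword is recognised as soon as it completes (prefix code):
  111→A | 10→B | 01→D | 110→C | 01→D | 10→B | 111→A
Decoded message: ABDCDBA

ABDCDBA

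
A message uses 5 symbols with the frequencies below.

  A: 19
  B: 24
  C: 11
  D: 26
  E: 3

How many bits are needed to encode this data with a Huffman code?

180

Merge the two smallest weights repeatedly:
merge E(3) and C(11): 14
merge 14 and A(19): 33
merge B(24) and D(26): 50
merge 33 and 50: 83
Total encoded bits = sum of merged weights = 14 + 33 + 50 + 83 = 180.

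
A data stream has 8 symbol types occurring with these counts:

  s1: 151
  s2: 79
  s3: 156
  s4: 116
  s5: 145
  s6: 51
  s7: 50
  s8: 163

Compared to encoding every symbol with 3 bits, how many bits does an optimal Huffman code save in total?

Fixed-length: 3 bits × 911 symbols = 2733 bits.
Huffman merges:
merge s7(50) and s6(51): 101
merge s2(79) and 101: 180
merge s4(116) and s5(145): 261
merge s1(151) and s3(156): 307
merge s8(163) and 180: 343
merge 261 and 307: 568
merge 343 and 568: 911
Huffman total = 101 + 180 + 261 + 307 + 343 + 568 + 911 = 2671 bits.
Saving = 2733 − 2671 = 62 bits.

62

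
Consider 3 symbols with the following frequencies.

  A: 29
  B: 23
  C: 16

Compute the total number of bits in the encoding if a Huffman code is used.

Merge the two smallest weights repeatedly:
combine C(16), B(23) → 39
combine A(29), 39 → 68
Each symbol's bit-cost is frequency × depth; summing gives 107 bits (equivalently 39 + 68).

107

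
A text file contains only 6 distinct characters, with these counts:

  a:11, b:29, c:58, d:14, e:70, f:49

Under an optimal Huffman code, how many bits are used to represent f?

Build the tree from the bottom:
merge a(11) and d(14): 25
merge 25 and b(29): 54
merge f(49) and 54: 103
merge c(58) and e(70): 128
merge 103 and 128: 231
f sits 2 levels below the root, so its codeword is 2 bits.

2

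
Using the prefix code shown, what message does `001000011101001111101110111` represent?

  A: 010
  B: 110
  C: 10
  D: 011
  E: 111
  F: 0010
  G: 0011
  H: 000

FHEADEDCE

Read left to right; each codeword is recognised as soon as it completes (prefix code):
  0010→F | 000→H | 111→E | 010→A | 011→D | 111→E | 011→D | 10→C | 111→E
Decoded message: FHEADEDCE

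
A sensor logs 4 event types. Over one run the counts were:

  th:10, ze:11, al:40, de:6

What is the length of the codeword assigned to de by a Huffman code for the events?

3

Build the tree from the bottom:
merge de(6) and th(10): 16
merge ze(11) and 16: 27
merge 27 and al(40): 67
de sits 3 levels below the root, so its codeword is 3 bits.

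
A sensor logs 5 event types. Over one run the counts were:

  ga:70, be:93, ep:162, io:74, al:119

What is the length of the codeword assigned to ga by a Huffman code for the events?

Build the tree from the bottom:
merge ga(70) and io(74): 144
merge be(93) and al(119): 212
merge 144 and ep(162): 306
merge 212 and 306: 518
ga sits 3 levels below the root, so its codeword is 3 bits.

3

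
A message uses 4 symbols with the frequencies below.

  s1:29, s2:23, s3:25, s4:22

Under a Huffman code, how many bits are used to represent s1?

Huffman merges, smallest pair first:
merge s4(22) and s2(23): 45
merge s3(25) and s1(29): 54
merge 45 and 54: 99
s1's leaf is at depth 2, giving a 2-bit codeword.

2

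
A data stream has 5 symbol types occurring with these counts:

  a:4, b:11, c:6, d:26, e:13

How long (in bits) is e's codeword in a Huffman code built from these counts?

Huffman merges, smallest pair first:
a(4) + c(6) → 10
10 + b(11) → 21
e(13) + 21 → 34
d(26) + 34 → 60
e sits 2 levels below the root, so its codeword is 2 bits.

2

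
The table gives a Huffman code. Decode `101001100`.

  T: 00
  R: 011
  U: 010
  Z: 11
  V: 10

Read left to right; each codeword is recognised as soon as it completes (prefix code):
  10→V | 10→V | 011→R | 00→T
Decoded message: VVRT

VVRT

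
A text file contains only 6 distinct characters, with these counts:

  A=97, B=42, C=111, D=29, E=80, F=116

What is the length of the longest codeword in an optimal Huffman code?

Merge the two lowest-weight nodes at each step:
D(29) + B(42) → 71
71 + E(80) → 151
A(97) + C(111) → 208
F(116) + 151 → 267
208 + 267 → 475
Maximum depth reached is 4.

4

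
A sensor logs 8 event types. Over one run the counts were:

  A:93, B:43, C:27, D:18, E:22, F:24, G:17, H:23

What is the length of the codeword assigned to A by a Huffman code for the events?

Repeatedly merge the two smallest:
combine G(17), D(18) → 35
combine E(22), H(23) → 45
combine F(24), C(27) → 51
combine 35, B(43) → 78
combine 45, 51 → 96
combine 78, A(93) → 171
combine 96, 171 → 267
The subtree containing A is merged 2 times, so code length = 2.

2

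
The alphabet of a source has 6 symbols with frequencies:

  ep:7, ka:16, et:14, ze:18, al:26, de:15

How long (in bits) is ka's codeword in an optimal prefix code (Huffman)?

Huffman merges, smallest pair first:
ep(7) + et(14) → 21
de(15) + ka(16) → 31
ze(18) + 21 → 39
al(26) + 31 → 57
39 + 57 → 96
The subtree containing ka is merged 3 times, so code length = 3.

3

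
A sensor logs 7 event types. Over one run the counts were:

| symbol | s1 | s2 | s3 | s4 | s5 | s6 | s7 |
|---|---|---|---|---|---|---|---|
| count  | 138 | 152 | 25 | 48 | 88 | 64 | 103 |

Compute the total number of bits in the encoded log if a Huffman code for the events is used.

1637

Merge the two smallest weights repeatedly:
merge s3(25) and s4(48): 73
merge s6(64) and 73: 137
merge s5(88) and s7(103): 191
merge 137 and s1(138): 275
merge s2(152) and 191: 343
merge 275 and 343: 618
Total encoded bits = sum of merged weights = 73 + 137 + 191 + 275 + 343 + 618 = 1637.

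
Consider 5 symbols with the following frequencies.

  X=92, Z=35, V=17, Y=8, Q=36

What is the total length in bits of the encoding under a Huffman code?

Greedily combine the two least-frequent nodes:
Y(8) + V(17) → 25
25 + Z(35) → 60
Q(36) + 60 → 96
X(92) + 96 → 188
Each symbol's bit-cost is frequency × depth; summing gives 369 bits (equivalently 25 + 60 + 96 + 188).

369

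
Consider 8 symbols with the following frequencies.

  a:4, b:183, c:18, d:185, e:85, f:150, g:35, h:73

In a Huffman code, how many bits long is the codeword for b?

2

Build the tree from the bottom:
a(4) + c(18) → 22
22 + g(35) → 57
57 + h(73) → 130
e(85) + 130 → 215
f(150) + b(183) → 333
d(185) + 215 → 400
333 + 400 → 733
b sits 2 levels below the root, so its codeword is 2 bits.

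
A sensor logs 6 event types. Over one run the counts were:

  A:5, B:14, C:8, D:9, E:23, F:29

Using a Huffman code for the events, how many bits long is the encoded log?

211

Build the Huffman tree bottom-up:
combine A(5), C(8) → 13
combine D(9), 13 → 22
combine B(14), 22 → 36
combine E(23), F(29) → 52
combine 36, 52 → 88
The encoded length is the sum of every internal node's weight: 13 + 22 + 36 + 52 + 88 = 211 bits.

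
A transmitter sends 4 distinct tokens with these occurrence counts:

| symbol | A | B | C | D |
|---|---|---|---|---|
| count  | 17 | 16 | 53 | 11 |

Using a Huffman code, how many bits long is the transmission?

168

Merge the two smallest weights repeatedly:
combine D(11), B(16) → 27
combine A(17), 27 → 44
combine 44, C(53) → 97
Each symbol's bit-cost is frequency × depth; summing gives 168 bits (equivalently 27 + 44 + 97).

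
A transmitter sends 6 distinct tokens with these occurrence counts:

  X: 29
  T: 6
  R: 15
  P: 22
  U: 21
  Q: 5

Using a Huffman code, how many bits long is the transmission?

Greedily combine the two least-frequent nodes:
Q(5) + T(6) → 11
11 + R(15) → 26
U(21) + P(22) → 43
26 + X(29) → 55
43 + 55 → 98
Total encoded bits = sum of merged weights = 11 + 26 + 43 + 55 + 98 = 233.

233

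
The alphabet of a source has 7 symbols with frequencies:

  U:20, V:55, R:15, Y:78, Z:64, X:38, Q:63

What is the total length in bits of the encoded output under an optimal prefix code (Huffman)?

Greedily combine the two least-frequent nodes:
R(15) + U(20) → 35
35 + X(38) → 73
V(55) + Q(63) → 118
Z(64) + 73 → 137
Y(78) + 118 → 196
137 + 196 → 333
The encoded length is the sum of every internal node's weight: 35 + 73 + 118 + 137 + 196 + 333 = 892 bits.

892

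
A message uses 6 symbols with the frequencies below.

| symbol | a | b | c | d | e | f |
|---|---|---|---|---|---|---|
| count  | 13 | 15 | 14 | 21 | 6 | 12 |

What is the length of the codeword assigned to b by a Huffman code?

2

Build the tree from the bottom:
e(6) + f(12) → 18
a(13) + c(14) → 27
b(15) + 18 → 33
d(21) + 27 → 48
33 + 48 → 81
b sits 2 levels below the root, so its codeword is 2 bits.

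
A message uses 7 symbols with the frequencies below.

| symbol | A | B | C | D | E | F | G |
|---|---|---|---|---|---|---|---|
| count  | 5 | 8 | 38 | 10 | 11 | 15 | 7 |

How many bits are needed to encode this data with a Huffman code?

236

Greedily combine the two least-frequent nodes:
A(5) + G(7) → 12
B(8) + D(10) → 18
E(11) + 12 → 23
F(15) + 18 → 33
23 + 33 → 56
C(38) + 56 → 94
Total encoded bits = sum of merged weights = 12 + 18 + 23 + 33 + 56 + 94 = 236.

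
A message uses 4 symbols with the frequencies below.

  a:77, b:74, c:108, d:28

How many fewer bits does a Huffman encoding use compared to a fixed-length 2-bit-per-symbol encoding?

Fixed-length: 2 bits × 287 symbols = 574 bits.
Huffman merges:
d(28) + b(74) → 102
a(77) + 102 → 179
c(108) + 179 → 287
Huffman total = 102 + 179 + 287 = 568 bits.
Saving = 574 − 568 = 6 bits.

6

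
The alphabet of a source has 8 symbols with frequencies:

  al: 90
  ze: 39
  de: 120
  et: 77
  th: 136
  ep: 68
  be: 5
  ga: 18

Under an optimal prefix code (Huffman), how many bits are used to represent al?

3

Build the tree from the bottom:
merge be(5) and ga(18): 23
merge 23 and ze(39): 62
merge 62 and ep(68): 130
merge et(77) and al(90): 167
merge de(120) and 130: 250
merge th(136) and 167: 303
merge 250 and 303: 553
The subtree containing al is merged 3 times, so code length = 3.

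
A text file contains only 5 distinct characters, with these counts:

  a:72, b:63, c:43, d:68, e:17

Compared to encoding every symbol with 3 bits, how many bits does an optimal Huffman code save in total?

203

Fixed-length: 3 bits × 263 symbols = 789 bits.
Huffman merges:
combine e(17), c(43) → 60
combine 60, b(63) → 123
combine d(68), a(72) → 140
combine 123, 140 → 263
Huffman total = 60 + 123 + 140 + 263 = 586 bits.
Saving = 789 − 586 = 203 bits.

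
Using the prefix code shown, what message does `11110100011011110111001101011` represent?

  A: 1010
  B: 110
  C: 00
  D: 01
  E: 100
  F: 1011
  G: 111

Read left to right; each codeword is recognised as soon as it completes (prefix code):
  111→G | 1010→A | 00→C | 110→B | 111→G | 1011→F | 100→E | 110→B | 1011→F
Decoded message: GACBGFEBF

GACBGFEBF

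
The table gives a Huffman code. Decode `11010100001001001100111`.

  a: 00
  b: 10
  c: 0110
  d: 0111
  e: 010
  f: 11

febaeecd

Read left to right; each codeword is recognised as soon as it completes (prefix code):
  11→f | 010→e | 10→b | 00→a | 010→e | 010→e | 0110→c | 0111→d
Decoded message: febaeecd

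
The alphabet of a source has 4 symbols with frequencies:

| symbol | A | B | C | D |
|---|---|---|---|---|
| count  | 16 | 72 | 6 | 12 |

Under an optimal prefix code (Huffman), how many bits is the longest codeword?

Merge the two lowest-weight nodes at each step:
combine C(6), D(12) → 18
combine A(16), 18 → 34
combine 34, B(72) → 106
The rarest symbols sit at the bottom; the longest codeword is 3 bits.

3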